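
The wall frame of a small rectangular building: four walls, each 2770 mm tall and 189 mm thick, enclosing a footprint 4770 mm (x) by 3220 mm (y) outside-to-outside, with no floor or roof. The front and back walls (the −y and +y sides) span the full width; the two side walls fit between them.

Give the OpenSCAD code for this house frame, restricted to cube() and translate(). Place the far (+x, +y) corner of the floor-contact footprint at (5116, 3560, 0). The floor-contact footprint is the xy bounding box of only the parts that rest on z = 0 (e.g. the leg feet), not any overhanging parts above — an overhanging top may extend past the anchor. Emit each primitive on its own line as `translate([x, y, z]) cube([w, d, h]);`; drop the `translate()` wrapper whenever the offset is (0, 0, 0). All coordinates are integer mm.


translate([346, 340, 0]) cube([4770, 189, 2770]);
translate([346, 3371, 0]) cube([4770, 189, 2770]);
translate([346, 529, 0]) cube([189, 2842, 2770]);
translate([4927, 529, 0]) cube([189, 2842, 2770]);


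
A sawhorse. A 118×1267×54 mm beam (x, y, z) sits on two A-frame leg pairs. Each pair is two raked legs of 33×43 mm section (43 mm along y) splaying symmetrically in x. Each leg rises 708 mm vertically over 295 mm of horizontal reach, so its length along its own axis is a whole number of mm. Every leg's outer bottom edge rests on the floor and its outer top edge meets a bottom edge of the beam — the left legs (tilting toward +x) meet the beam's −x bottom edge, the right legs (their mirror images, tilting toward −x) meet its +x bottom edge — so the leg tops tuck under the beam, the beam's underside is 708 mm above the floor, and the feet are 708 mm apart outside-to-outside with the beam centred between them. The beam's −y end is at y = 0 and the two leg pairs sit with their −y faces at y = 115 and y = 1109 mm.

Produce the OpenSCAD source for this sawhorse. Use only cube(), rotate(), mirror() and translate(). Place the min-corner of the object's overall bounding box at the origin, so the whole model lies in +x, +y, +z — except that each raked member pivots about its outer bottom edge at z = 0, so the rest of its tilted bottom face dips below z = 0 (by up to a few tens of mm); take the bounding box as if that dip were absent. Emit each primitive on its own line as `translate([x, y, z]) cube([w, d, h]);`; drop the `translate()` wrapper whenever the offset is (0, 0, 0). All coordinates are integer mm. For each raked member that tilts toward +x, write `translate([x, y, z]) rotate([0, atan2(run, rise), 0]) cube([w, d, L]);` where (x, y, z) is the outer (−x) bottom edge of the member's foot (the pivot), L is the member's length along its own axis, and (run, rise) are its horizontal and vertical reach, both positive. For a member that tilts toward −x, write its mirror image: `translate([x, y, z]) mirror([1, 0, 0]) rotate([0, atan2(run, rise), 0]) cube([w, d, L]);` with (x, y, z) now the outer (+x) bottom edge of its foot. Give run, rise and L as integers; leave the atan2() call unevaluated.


// leg length = √(295² + 708²) = 767
// right-leg outer foot x = 2·295 + 118 = 708
// beam min-corner = (295, 0, 708)
translate([295, 0, 708]) cube([118, 1267, 54]);
translate([0, 115, 0]) rotate([0, atan2(295, 708), 0]) cube([33, 43, 767]);
translate([708, 115, 0]) mirror([1, 0, 0]) rotate([0, atan2(295, 708), 0]) cube([33, 43, 767]);
translate([0, 1109, 0]) rotate([0, atan2(295, 708), 0]) cube([33, 43, 767]);
translate([708, 1109, 0]) mirror([1, 0, 0]) rotate([0, atan2(295, 708), 0]) cube([33, 43, 767]);


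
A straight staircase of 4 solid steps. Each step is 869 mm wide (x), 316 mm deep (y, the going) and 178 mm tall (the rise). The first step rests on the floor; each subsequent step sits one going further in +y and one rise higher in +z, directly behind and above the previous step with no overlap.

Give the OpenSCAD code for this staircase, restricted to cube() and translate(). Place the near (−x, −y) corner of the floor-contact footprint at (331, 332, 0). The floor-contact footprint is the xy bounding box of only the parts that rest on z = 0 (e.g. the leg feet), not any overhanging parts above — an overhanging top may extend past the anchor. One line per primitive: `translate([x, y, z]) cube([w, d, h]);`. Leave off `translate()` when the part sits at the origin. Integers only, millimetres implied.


translate([331, 332, 0]) cube([869, 316, 178]);
translate([331, 648, 178]) cube([869, 316, 178]);
translate([331, 964, 356]) cube([869, 316, 178]);
translate([331, 1280, 534]) cube([869, 316, 178]);


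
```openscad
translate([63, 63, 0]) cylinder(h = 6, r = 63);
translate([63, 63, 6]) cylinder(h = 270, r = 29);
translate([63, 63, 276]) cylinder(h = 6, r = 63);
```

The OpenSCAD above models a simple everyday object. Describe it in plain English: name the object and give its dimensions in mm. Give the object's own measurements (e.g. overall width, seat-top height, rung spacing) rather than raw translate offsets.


A spool: two coaxial disc flanges of radius 63 mm and thickness 6 mm, joined by a core cylinder of radius 29 mm and height 270 mm. The lower flange rests on z = 0 and the three cylinders share a vertical axis.


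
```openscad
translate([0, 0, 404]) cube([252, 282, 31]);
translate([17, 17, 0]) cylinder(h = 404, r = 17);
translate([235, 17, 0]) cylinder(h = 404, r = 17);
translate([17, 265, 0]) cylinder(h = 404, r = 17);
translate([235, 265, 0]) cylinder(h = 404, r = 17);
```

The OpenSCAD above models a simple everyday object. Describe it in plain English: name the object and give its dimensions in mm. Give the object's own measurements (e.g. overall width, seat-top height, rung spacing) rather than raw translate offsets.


A simple wooden stool: a rectangular seat 252 mm (x) by 282 mm (y), 31 mm thick, top face at z = 435 mm, on four round legs, each 34 mm in diameter. The legs rest on z = 0, each leg's axis is inset half a diameter from the nearest pair of seat edges (so the leg's bounding box is flush with the corner).


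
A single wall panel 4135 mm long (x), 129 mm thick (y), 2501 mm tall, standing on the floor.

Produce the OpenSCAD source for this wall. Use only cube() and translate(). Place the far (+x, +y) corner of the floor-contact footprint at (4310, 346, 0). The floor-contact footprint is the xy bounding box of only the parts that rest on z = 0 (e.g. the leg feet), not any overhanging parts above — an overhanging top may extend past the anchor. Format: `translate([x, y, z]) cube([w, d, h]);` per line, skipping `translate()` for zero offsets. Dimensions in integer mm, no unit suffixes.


translate([175, 217, 0]) cube([4135, 129, 2501]);


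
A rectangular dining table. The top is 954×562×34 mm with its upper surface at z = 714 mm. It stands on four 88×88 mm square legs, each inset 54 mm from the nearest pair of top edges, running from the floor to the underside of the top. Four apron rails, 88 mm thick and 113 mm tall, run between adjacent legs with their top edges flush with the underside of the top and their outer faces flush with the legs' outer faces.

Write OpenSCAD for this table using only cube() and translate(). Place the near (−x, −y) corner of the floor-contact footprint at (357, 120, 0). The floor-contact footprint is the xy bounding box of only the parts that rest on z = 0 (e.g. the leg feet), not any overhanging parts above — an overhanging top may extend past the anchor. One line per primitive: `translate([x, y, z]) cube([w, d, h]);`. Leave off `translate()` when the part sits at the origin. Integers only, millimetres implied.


// leg_h = 714 - 34 = 680
// apron z = 680 - 113 = 567
translate([303, 66, 680]) cube([954, 562, 34]);
translate([357, 120, 0]) cube([88, 88, 680]);
translate([1115, 120, 0]) cube([88, 88, 680]);
translate([357, 486, 0]) cube([88, 88, 680]);
translate([1115, 486, 0]) cube([88, 88, 680]);
translate([445, 120, 567]) cube([670, 88, 113]);
translate([445, 486, 567]) cube([670, 88, 113]);
translate([357, 208, 567]) cube([88, 278, 113]);
translate([1115, 208, 567]) cube([88, 278, 113]);


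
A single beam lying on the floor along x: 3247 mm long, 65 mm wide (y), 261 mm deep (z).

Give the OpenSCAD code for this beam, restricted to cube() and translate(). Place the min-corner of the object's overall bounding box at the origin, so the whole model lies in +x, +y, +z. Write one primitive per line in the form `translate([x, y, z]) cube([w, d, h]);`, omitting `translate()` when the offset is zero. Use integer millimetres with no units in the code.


cube([3247, 65, 261]);


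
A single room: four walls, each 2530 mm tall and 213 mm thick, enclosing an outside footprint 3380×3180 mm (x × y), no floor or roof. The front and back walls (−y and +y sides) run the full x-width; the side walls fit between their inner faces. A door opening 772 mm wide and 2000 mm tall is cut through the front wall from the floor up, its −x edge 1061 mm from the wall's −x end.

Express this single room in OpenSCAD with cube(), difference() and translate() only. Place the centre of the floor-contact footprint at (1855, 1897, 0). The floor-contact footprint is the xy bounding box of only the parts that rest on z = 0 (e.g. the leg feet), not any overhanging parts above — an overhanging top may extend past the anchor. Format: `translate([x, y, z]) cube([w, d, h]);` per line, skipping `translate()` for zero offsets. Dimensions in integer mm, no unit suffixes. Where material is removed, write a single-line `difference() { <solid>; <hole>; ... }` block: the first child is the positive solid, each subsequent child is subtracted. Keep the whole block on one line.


difference() { translate([165, 307, 0]) cube([3380, 213, 2530]); translate([1226, 307, 0]) cube([772, 213, 2000]); }
translate([165, 3274, 0]) cube([3380, 213, 2530]);
translate([165, 520, 0]) cube([213, 2754, 2530]);
translate([3332, 520, 0]) cube([213, 2754, 2530]);


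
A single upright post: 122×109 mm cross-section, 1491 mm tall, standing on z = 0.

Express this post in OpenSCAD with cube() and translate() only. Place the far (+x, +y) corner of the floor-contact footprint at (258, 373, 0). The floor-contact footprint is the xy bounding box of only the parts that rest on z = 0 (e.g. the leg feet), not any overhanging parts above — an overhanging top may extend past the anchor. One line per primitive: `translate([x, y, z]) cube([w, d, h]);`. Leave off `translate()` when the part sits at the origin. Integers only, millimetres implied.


translate([136, 264, 0]) cube([122, 109, 1491]);


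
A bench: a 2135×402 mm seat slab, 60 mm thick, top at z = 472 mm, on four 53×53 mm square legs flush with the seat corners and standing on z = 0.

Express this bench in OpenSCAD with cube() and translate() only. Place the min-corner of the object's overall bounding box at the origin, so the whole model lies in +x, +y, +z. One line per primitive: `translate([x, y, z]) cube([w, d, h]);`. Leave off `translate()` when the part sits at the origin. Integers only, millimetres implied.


translate([0, 0, 412]) cube([2135, 402, 60]);
cube([53, 53, 412]);
translate([0, 349, 0]) cube([53, 53, 412]);
translate([2082, 0, 0]) cube([53, 53, 412]);
translate([2082, 349, 0]) cube([53, 53, 412]);


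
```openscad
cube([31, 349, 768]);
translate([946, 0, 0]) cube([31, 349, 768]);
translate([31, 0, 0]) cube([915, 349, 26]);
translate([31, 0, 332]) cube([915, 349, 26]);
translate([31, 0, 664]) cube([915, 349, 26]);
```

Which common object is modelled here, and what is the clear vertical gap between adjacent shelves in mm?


A bookshelf. The clear shelf gap is 306 mm.

Two tall side panels with 3 horizontal boards between them — a bookshelf. The first two shelf undersides are at z = 0 and z = 332; with shelf thickness 26, the clear gap is 332 − 0 − 26 = 306 mm.


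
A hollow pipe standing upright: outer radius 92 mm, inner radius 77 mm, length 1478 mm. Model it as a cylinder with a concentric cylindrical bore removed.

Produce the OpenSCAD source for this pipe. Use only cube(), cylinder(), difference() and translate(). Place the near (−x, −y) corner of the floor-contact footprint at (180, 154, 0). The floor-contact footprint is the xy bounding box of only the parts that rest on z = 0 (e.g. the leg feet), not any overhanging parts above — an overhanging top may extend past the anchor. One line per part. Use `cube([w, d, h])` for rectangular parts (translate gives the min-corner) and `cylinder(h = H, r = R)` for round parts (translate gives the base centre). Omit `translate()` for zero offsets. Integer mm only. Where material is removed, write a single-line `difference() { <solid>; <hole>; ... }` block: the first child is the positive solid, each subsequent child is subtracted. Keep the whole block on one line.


difference() { translate([272, 246, 0]) cylinder(h = 1478, r = 92); translate([272, 246, 0]) cylinder(h = 1478, r = 77); }


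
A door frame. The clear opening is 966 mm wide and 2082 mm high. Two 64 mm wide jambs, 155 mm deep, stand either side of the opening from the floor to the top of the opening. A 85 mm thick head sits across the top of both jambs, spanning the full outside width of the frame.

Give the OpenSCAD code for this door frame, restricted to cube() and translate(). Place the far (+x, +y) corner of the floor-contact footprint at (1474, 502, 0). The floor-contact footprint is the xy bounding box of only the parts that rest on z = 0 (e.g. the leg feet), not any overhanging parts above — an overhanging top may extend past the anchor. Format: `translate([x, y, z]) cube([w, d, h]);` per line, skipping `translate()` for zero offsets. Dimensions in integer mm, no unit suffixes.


translate([380, 347, 0]) cube([64, 155, 2082]);
translate([1410, 347, 0]) cube([64, 155, 2082]);
translate([380, 347, 2082]) cube([1094, 155, 85]);


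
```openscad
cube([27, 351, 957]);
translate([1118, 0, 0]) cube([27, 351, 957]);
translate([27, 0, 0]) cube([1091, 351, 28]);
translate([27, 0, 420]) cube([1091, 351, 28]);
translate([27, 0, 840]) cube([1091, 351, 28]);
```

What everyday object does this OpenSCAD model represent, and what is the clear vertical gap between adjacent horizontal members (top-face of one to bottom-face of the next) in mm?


A bookshelf. The clear shelf gap is 392 mm.

Two tall side panels with 3 horizontal boards between them — a bookshelf. The first two shelf undersides are at z = 0 and z = 420; with shelf thickness 28, the clear gap is 420 − 0 − 28 = 392 mm.


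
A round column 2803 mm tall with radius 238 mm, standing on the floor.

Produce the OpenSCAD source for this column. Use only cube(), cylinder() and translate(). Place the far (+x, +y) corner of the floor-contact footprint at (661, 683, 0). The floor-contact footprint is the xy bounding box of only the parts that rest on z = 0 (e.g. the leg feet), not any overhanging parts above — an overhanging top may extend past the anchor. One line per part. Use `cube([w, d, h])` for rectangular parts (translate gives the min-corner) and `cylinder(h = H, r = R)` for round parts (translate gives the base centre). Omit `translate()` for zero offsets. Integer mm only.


translate([423, 445, 0]) cylinder(h = 2803, r = 238);


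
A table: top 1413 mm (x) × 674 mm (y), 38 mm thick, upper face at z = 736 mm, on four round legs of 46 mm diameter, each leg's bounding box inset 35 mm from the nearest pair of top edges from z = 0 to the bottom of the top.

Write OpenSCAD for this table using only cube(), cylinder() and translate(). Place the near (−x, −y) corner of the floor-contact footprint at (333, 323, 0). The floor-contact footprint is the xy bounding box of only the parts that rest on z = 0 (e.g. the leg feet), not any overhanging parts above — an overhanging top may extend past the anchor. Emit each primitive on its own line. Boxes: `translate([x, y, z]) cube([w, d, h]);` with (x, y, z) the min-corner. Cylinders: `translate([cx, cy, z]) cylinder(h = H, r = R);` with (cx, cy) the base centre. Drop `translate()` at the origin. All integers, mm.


translate([298, 288, 698]) cube([1413, 674, 38]);
translate([356, 346, 0]) cylinder(h = 698, r = 23);
translate([1653, 346, 0]) cylinder(h = 698, r = 23);
translate([356, 904, 0]) cylinder(h = 698, r = 23);
translate([1653, 904, 0]) cylinder(h = 698, r = 23);


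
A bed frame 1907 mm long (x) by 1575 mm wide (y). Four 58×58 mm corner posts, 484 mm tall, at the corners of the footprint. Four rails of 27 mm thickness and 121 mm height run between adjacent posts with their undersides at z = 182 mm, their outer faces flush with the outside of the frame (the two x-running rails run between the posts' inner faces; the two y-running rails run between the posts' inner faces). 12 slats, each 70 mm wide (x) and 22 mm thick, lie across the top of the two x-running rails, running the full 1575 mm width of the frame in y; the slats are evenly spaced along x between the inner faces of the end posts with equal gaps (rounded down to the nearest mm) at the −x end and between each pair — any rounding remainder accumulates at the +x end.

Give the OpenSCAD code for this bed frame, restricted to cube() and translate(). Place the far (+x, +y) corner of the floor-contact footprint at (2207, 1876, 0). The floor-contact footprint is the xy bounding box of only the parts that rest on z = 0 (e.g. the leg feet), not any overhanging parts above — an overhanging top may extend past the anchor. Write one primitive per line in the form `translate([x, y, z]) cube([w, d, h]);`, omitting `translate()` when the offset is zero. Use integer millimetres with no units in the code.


translate([300, 301, 0]) cube([58, 58, 484]);
translate([300, 1818, 0]) cube([58, 58, 484]);
translate([2149, 301, 0]) cube([58, 58, 484]);
translate([2149, 1818, 0]) cube([58, 58, 484]);
translate([358, 301, 182]) cube([1791, 27, 121]);
translate([358, 1849, 182]) cube([1791, 27, 121]);
translate([300, 359, 182]) cube([27, 1459, 121]);
translate([2180, 359, 182]) cube([27, 1459, 121]);
translate([431, 301, 303]) cube([70, 1575, 22]);
translate([574, 301, 303]) cube([70, 1575, 22]);
translate([717, 301, 303]) cube([70, 1575, 22]);
translate([860, 301, 303]) cube([70, 1575, 22]);
translate([1003, 301, 303]) cube([70, 1575, 22]);
translate([1146, 301, 303]) cube([70, 1575, 22]);
translate([1289, 301, 303]) cube([70, 1575, 22]);
translate([1432, 301, 303]) cube([70, 1575, 22]);
translate([1575, 301, 303]) cube([70, 1575, 22]);
translate([1718, 301, 303]) cube([70, 1575, 22]);
translate([1861, 301, 303]) cube([70, 1575, 22]);
translate([2004, 301, 303]) cube([70, 1575, 22]);


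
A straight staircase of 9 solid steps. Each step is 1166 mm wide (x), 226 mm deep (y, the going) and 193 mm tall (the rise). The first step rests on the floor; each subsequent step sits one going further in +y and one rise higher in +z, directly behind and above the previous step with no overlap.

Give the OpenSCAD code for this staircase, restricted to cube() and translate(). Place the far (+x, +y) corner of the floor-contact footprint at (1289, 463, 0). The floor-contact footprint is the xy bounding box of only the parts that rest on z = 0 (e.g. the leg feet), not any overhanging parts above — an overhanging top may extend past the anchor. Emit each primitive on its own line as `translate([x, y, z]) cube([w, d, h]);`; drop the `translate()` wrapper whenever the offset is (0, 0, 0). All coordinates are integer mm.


translate([123, 237, 0]) cube([1166, 226, 193]);
translate([123, 463, 193]) cube([1166, 226, 193]);
translate([123, 689, 386]) cube([1166, 226, 193]);
translate([123, 915, 579]) cube([1166, 226, 193]);
translate([123, 1141, 772]) cube([1166, 226, 193]);
translate([123, 1367, 965]) cube([1166, 226, 193]);
translate([123, 1593, 1158]) cube([1166, 226, 193]);
translate([123, 1819, 1351]) cube([1166, 226, 193]);
translate([123, 2045, 1544]) cube([1166, 226, 193]);


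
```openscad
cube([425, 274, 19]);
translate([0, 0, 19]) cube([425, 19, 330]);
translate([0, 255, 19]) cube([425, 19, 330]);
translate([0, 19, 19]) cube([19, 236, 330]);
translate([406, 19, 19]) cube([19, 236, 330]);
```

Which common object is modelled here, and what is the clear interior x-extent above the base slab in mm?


An open box. The internal width is 387 mm.

A 425×274 base slab with four walls standing on it — an open box. The base is 425 mm wide and the walls are 19 mm thick, so the internal width is 425 − 2 × 19 = 387 mm.


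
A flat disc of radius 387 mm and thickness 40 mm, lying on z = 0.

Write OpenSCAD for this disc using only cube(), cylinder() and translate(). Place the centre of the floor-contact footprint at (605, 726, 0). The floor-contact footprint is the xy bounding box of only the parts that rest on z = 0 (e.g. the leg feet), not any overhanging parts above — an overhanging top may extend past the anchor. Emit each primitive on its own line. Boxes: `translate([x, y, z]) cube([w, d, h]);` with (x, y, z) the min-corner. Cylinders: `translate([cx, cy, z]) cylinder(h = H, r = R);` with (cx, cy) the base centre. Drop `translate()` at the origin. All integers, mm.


translate([605, 726, 0]) cylinder(h = 40, r = 387);


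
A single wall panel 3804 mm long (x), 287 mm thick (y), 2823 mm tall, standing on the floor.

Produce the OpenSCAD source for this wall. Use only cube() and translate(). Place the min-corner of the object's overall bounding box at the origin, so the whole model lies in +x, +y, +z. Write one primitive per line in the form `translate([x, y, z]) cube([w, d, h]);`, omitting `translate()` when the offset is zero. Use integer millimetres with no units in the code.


cube([3804, 287, 2823]);


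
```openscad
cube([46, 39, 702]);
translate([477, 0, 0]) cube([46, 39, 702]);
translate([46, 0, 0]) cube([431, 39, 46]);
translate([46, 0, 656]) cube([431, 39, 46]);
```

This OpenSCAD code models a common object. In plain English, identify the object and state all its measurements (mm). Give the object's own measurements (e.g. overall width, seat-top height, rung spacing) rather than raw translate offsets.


A rectangular picture frame lying in the x–z plane (depth along y). The opening is 431 mm wide (x) by 610 mm tall (z), surrounded by a border 46 mm wide on all four sides. The frame is 39 mm deep and is made of two full-height vertical stiles with two horizontal rails fitted between them.


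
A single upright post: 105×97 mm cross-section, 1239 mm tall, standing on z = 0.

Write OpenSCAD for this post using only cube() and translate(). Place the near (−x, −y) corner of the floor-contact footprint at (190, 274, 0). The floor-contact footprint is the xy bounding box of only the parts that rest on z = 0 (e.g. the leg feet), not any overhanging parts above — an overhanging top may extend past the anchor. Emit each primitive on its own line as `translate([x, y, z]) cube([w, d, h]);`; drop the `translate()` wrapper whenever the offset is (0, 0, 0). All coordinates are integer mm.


translate([190, 274, 0]) cube([105, 97, 1239]);


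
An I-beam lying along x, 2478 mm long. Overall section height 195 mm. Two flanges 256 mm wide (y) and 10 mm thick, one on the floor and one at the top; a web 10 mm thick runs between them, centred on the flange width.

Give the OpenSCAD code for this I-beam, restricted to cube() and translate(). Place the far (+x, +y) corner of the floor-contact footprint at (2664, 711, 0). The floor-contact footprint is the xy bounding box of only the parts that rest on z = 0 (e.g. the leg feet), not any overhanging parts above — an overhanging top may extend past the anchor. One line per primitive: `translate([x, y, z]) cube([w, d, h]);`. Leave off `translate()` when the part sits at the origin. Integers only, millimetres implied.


translate([186, 455, 0]) cube([2478, 256, 10]);
translate([186, 578, 10]) cube([2478, 10, 175]);
translate([186, 455, 185]) cube([2478, 256, 10]);


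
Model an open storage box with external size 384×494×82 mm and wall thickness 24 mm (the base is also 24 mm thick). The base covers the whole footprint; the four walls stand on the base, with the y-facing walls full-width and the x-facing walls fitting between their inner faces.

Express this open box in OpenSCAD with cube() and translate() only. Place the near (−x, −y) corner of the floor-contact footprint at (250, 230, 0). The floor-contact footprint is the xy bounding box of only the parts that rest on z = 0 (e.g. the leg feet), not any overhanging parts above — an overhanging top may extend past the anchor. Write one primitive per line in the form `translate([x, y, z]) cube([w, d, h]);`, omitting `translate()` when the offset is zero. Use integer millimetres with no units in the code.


translate([250, 230, 0]) cube([384, 494, 24]);
translate([250, 230, 24]) cube([384, 24, 58]);
translate([250, 700, 24]) cube([384, 24, 58]);
translate([250, 254, 24]) cube([24, 446, 58]);
translate([610, 254, 24]) cube([24, 446, 58]);


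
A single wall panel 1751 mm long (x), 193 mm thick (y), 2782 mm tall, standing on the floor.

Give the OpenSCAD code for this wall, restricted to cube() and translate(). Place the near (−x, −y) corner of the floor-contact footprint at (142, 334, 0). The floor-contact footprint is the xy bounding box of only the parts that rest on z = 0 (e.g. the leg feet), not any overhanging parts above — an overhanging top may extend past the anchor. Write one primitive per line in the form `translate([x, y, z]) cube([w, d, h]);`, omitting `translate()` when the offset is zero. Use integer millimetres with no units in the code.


translate([142, 334, 0]) cube([1751, 193, 2782]);


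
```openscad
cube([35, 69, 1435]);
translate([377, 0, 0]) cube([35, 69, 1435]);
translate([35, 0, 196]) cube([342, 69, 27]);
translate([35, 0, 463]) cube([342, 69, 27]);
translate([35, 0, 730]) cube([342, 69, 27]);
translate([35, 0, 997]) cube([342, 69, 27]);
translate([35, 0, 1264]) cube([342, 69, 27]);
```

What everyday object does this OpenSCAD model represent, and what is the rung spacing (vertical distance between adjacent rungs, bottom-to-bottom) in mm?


A ladder. The rung spacing is 267 mm.

Two tall 35×69 posts with 5 short bars between them — a ladder. Adjacent rungs sit at z = 196 and z = 463, so the spacing is 463 − 196 = 267 mm.


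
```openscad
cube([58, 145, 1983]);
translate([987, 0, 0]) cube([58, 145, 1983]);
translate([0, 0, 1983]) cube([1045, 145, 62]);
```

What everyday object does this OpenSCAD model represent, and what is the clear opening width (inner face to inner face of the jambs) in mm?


A door frame. The clear opening width is 929 mm.

Two 1983 mm tall posts with a header on top — a door frame. The left jamb is 58 mm wide at x = 0; the right jamb starts at x = 987. The clear opening is 987 − 58 = 929 mm.


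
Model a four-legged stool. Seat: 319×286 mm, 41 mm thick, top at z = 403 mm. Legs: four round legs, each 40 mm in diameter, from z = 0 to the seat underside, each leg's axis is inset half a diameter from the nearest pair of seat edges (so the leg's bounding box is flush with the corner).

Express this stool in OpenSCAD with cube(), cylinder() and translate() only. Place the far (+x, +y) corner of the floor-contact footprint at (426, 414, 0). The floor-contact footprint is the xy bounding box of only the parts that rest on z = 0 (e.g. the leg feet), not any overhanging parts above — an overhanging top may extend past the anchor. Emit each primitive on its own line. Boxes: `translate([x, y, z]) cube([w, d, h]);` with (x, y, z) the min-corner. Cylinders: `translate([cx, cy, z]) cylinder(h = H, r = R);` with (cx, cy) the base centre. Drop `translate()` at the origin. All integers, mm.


translate([107, 128, 362]) cube([319, 286, 41]);
translate([127, 148, 0]) cylinder(h = 362, r = 20);
translate([406, 148, 0]) cylinder(h = 362, r = 20);
translate([127, 394, 0]) cylinder(h = 362, r = 20);
translate([406, 394, 0]) cylinder(h = 362, r = 20);


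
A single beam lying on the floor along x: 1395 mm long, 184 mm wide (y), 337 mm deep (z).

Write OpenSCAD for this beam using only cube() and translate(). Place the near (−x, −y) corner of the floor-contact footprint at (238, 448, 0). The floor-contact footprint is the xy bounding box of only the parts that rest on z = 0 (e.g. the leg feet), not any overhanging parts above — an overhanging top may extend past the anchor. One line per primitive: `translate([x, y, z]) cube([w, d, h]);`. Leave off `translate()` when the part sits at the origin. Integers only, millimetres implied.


translate([238, 448, 0]) cube([1395, 184, 337]);


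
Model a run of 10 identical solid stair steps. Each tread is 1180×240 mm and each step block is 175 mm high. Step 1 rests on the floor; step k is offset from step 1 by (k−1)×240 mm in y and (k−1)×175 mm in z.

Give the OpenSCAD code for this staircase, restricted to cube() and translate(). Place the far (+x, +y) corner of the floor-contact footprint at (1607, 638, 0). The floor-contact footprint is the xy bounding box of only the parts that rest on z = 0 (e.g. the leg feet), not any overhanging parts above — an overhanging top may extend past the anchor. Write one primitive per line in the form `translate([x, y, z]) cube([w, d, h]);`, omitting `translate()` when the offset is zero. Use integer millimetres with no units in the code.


translate([427, 398, 0]) cube([1180, 240, 175]);
translate([427, 638, 175]) cube([1180, 240, 175]);
translate([427, 878, 350]) cube([1180, 240, 175]);
translate([427, 1118, 525]) cube([1180, 240, 175]);
translate([427, 1358, 700]) cube([1180, 240, 175]);
translate([427, 1598, 875]) cube([1180, 240, 175]);
translate([427, 1838, 1050]) cube([1180, 240, 175]);
translate([427, 2078, 1225]) cube([1180, 240, 175]);
translate([427, 2318, 1400]) cube([1180, 240, 175]);
translate([427, 2558, 1575]) cube([1180, 240, 175]);


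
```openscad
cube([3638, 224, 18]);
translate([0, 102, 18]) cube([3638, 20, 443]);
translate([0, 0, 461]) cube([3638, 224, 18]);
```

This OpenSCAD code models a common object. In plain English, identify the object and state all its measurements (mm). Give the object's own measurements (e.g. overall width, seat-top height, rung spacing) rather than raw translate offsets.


An I-beam lying along x, 3638 mm long. Overall section height 479 mm. Two flanges 224 mm wide (y) and 18 mm thick, one on the floor and one at the top; a web 20 mm thick runs between them, centred on the flange width.


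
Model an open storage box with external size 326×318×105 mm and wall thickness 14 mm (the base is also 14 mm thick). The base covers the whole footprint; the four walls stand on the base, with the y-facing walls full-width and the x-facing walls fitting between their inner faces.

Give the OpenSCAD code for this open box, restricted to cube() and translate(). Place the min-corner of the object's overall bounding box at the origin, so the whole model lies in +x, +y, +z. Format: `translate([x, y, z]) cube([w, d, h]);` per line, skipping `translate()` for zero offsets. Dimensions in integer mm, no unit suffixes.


cube([326, 318, 14]);
translate([0, 0, 14]) cube([326, 14, 91]);
translate([0, 304, 14]) cube([326, 14, 91]);
translate([0, 14, 14]) cube([14, 290, 91]);
translate([312, 14, 14]) cube([14, 290, 91]);


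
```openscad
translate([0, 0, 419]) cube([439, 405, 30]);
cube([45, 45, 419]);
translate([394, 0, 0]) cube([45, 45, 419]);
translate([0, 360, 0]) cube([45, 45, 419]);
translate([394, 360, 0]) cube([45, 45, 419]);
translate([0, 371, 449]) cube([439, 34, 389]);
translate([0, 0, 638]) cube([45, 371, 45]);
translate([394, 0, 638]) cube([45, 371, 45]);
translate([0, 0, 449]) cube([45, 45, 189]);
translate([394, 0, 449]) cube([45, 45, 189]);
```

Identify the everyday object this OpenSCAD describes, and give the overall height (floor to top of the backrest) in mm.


A chair. The overall height is 838 mm.

A slab on four corner posts with a tall panel at the back — a chair. The seat slab sits at z = 419 with thickness 30, and the 389 mm backrest starts at the seat top, so the overall height is 419 + 30 + 389 = 838 mm.


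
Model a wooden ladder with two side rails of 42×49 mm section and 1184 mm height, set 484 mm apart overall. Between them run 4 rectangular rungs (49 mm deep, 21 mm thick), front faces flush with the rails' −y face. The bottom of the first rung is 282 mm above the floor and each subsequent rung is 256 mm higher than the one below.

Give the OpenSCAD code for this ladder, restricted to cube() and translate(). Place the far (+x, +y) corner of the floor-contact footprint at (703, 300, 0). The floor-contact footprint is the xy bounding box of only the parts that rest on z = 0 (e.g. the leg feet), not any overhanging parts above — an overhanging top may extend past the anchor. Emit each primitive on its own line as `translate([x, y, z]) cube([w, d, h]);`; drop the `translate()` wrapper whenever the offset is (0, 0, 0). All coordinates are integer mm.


translate([219, 251, 0]) cube([42, 49, 1184]);
translate([661, 251, 0]) cube([42, 49, 1184]);
translate([261, 251, 282]) cube([400, 49, 21]);
translate([261, 251, 538]) cube([400, 49, 21]);
translate([261, 251, 794]) cube([400, 49, 21]);
translate([261, 251, 1050]) cube([400, 49, 21]);


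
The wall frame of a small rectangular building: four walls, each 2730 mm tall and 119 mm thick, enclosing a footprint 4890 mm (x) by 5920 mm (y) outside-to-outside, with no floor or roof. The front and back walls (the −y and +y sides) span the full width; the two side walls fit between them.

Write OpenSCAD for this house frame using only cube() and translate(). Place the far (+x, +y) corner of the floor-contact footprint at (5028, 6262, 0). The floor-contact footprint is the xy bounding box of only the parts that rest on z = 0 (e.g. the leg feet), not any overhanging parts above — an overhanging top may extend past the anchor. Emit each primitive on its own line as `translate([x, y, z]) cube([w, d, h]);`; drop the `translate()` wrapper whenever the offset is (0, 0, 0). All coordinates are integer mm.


translate([138, 342, 0]) cube([4890, 119, 2730]);
translate([138, 6143, 0]) cube([4890, 119, 2730]);
translate([138, 461, 0]) cube([119, 5682, 2730]);
translate([4909, 461, 0]) cube([119, 5682, 2730]);


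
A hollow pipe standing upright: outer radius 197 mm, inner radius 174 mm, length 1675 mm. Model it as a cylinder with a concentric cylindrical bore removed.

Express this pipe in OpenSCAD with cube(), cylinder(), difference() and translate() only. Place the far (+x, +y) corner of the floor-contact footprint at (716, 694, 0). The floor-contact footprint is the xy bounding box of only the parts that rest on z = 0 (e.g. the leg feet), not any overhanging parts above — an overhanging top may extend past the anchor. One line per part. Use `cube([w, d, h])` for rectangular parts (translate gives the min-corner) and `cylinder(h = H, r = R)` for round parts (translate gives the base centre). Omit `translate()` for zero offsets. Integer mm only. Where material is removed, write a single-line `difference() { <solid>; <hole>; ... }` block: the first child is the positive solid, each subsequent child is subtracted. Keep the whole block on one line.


difference() { translate([519, 497, 0]) cylinder(h = 1675, r = 197); translate([519, 497, 0]) cylinder(h = 1675, r = 174); }


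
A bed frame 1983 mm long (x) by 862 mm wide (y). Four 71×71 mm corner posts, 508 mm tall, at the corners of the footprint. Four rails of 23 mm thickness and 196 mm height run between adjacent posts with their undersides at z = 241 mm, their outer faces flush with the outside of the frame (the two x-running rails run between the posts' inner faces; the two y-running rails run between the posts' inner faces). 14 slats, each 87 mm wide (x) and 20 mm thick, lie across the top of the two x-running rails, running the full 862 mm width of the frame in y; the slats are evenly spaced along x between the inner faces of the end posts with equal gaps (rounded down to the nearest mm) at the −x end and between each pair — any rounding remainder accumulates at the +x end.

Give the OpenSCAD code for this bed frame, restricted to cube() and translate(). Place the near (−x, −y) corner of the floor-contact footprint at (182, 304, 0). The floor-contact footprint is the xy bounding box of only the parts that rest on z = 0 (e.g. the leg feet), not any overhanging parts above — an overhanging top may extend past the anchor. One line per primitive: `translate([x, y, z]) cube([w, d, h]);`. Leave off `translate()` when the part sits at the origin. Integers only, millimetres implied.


translate([182, 304, 0]) cube([71, 71, 508]);
translate([182, 1095, 0]) cube([71, 71, 508]);
translate([2094, 304, 0]) cube([71, 71, 508]);
translate([2094, 1095, 0]) cube([71, 71, 508]);
translate([253, 304, 241]) cube([1841, 23, 196]);
translate([253, 1143, 241]) cube([1841, 23, 196]);
translate([182, 375, 241]) cube([23, 720, 196]);
translate([2142, 375, 241]) cube([23, 720, 196]);
translate([294, 304, 437]) cube([87, 862, 20]);
translate([422, 304, 437]) cube([87, 862, 20]);
translate([550, 304, 437]) cube([87, 862, 20]);
translate([678, 304, 437]) cube([87, 862, 20]);
translate([806, 304, 437]) cube([87, 862, 20]);
translate([934, 304, 437]) cube([87, 862, 20]);
translate([1062, 304, 437]) cube([87, 862, 20]);
translate([1190, 304, 437]) cube([87, 862, 20]);
translate([1318, 304, 437]) cube([87, 862, 20]);
translate([1446, 304, 437]) cube([87, 862, 20]);
translate([1574, 304, 437]) cube([87, 862, 20]);
translate([1702, 304, 437]) cube([87, 862, 20]);
translate([1830, 304, 437]) cube([87, 862, 20]);
translate([1958, 304, 437]) cube([87, 862, 20]);


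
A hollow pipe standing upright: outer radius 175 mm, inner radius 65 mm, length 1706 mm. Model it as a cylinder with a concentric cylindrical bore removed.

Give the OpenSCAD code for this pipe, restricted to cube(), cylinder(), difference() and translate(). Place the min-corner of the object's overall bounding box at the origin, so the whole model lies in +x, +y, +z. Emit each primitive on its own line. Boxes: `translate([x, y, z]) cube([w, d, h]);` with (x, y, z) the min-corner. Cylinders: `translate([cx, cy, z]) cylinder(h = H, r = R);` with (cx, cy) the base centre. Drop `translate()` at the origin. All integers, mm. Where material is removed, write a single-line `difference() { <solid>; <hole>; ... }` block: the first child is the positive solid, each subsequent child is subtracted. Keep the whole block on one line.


difference() { translate([175, 175, 0]) cylinder(h = 1706, r = 175); translate([175, 175, 0]) cylinder(h = 1706, r = 65); }


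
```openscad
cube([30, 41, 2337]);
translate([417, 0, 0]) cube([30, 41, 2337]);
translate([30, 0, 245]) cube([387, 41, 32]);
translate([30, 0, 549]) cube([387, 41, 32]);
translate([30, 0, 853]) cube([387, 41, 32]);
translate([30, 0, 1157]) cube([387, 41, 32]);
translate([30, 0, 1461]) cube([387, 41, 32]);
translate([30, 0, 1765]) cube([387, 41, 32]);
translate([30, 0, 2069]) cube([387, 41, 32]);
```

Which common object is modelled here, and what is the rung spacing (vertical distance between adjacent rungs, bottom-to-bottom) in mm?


A ladder. The rung spacing is 304 mm.

Two tall 30×41 posts with 7 short bars between them — a ladder. Adjacent rungs sit at z = 245 and z = 549, so the spacing is 549 − 245 = 304 mm.


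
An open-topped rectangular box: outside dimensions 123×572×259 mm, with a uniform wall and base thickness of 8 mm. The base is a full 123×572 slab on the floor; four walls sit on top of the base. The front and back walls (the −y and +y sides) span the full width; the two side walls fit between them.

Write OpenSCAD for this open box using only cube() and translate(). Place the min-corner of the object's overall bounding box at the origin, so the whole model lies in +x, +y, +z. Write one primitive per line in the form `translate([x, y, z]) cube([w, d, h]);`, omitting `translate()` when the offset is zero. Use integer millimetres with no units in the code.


cube([123, 572, 8]);
translate([0, 0, 8]) cube([123, 8, 251]);
translate([0, 564, 8]) cube([123, 8, 251]);
translate([0, 8, 8]) cube([8, 556, 251]);
translate([115, 8, 8]) cube([8, 556, 251]);
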